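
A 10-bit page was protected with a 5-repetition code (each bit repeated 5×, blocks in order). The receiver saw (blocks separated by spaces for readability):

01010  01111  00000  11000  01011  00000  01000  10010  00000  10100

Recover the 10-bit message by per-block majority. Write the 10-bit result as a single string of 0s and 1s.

Block 1 (01010): 2 ones → 0
Block 2 (01111): 4 ones → 1
Block 3 (00000): 0 ones → 0
Block 4 (11000): 2 ones → 0
Block 5 (01011): 3 ones → 1
Block 6 (00000): 0 ones → 0
Block 7 (01000): 1 one → 0
Block 8 (10010): 2 ones → 0
Block 9 (00000): 0 ones → 0
Block 10 (10100): 2 ones → 0

0100100000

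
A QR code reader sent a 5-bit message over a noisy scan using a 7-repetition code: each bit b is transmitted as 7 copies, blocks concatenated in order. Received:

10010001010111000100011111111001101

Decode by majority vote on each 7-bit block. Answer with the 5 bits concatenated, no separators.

01011

Block 1 (1001000): 2 ones → 0
Block 2 (1010111): 5 ones → 1
Block 3 (0001000): 1 one → 0
Block 4 (1111111): 7 ones → 1
Block 5 (1001101): 4 ones → 1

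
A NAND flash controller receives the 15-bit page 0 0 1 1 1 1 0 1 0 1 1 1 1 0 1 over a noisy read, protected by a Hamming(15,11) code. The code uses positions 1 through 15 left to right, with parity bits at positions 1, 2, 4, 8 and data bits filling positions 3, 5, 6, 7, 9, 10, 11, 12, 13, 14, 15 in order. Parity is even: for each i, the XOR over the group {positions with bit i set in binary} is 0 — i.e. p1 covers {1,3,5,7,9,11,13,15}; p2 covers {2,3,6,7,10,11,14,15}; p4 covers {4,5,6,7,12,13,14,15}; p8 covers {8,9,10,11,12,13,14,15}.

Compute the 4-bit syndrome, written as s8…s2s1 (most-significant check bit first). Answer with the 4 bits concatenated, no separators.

s1 (pos 1,3,5,7,9,11,13,15): 0⊕1⊕1⊕0⊕0⊕1⊕1⊕1 = 1
s2 (pos 2,3,6,7,10,11,14,15): 0⊕1⊕1⊕0⊕1⊕1⊕0⊕1 = 1
s4 (pos 4,5,6,7,12,13,14,15): 1⊕1⊕1⊕0⊕1⊕1⊕0⊕1 = 0
s8 (pos 8,9,10,11,12,13,14,15): 1⊕0⊕1⊕1⊕1⊕1⊕0⊕1 = 0
Syndrome s8…s1 = 0011 → error at position 3.

0011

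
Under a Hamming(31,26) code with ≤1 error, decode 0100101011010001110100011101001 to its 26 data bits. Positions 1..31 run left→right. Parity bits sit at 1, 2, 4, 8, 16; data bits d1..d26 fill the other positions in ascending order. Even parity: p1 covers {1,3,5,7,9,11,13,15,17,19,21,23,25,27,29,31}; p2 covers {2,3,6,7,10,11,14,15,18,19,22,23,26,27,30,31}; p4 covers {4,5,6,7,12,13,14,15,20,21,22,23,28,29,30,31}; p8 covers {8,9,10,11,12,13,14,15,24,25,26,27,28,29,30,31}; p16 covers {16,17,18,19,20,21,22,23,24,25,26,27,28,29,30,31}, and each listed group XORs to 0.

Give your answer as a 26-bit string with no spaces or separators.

01011101000110100011101001

s1 (pos 1,3,5,7,9,11,13,15,17,19,21,23,25,27,29,31): 0⊕0⊕1⊕1⊕1⊕0⊕0⊕0⊕1⊕0⊕0⊕0⊕1⊕0⊕0⊕1 = 0
s2 (pos 2,3,6,7,10,11,14,15,18,19,22,23,26,27,30,31): 1⊕0⊕0⊕1⊕1⊕0⊕0⊕0⊕1⊕0⊕0⊕0⊕1⊕0⊕0⊕1 = 0
s4 (pos 4,5,6,7,12,13,14,15,20,21,22,23,28,29,30,31): 0⊕1⊕0⊕1⊕1⊕0⊕0⊕0⊕1⊕0⊕0⊕0⊕1⊕0⊕0⊕1 = 0
s8 (pos 8,9,10,11,12,13,14,15,24,25,26,27,28,29,30,31): 0⊕1⊕1⊕0⊕1⊕0⊕0⊕0⊕1⊕1⊕1⊕0⊕1⊕0⊕0⊕1 = 0
s16 (pos 16,17,18,19,20,21,22,23,24,25,26,27,28,29,30,31): 1⊕1⊕1⊕0⊕1⊕0⊕0⊕0⊕1⊕1⊕1⊕0⊕1⊕0⊕0⊕1 = 1
Syndrome s16…s1 = 10000 → error at position 16.
Flip position 16: 0100101011010001110100011101001 → 0100101011010000110100011101001
Read data bits from positions 3,5,6,7,9,10,11,12,13,14,15,17,18,19,20,21,22,23,24,25,26,27,28,29,30,31: 01011101000110100011101001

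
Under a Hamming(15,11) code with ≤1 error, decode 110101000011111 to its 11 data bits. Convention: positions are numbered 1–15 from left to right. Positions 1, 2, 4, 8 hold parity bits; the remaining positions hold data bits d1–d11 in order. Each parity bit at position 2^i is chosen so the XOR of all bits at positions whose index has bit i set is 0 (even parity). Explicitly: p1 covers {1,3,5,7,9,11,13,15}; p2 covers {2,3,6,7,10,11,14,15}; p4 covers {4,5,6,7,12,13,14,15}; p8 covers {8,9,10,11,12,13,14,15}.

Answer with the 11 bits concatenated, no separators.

s1 (pos 1,3,5,7,9,11,13,15): 1⊕0⊕0⊕0⊕0⊕1⊕1⊕1 = 0
s2 (pos 2,3,6,7,10,11,14,15): 1⊕0⊕1⊕0⊕0⊕1⊕1⊕1 = 1
s4 (pos 4,5,6,7,12,13,14,15): 1⊕0⊕1⊕0⊕1⊕1⊕1⊕1 = 0
s8 (pos 8,9,10,11,12,13,14,15): 0⊕0⊕0⊕1⊕1⊕1⊕1⊕1 = 1
Syndrome s8…s1 = 1010 → error at position 10.
Flip position 10: 110101000011111 → 110101000111111
Read data bits from positions 3,5,6,7,9,10,11,12,13,14,15: 00100111111

00100111111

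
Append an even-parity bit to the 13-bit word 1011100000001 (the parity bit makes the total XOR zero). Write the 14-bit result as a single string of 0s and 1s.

10111000000011

XOR of the 13 data bits: 1⊕0⊕1⊕1⊕1⊕0⊕0⊕0⊕0⊕0⊕0⊕0⊕1 = 1
Parity bit = 1 (so all 14 bits XOR to 0).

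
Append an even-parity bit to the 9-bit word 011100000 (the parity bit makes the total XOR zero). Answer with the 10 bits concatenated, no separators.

0111000001

XOR of the 9 data bits: 0⊕1⊕1⊕1⊕0⊕0⊕0⊕0⊕0 = 1
Parity bit = 1 (so all 10 bits XOR to 0).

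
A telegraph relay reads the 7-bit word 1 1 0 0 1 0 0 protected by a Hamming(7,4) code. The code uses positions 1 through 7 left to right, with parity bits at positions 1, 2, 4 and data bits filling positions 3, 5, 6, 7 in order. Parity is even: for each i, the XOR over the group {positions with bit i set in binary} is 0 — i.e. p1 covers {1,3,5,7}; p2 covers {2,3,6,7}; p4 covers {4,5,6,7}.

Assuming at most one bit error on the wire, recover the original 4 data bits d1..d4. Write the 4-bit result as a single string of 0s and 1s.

0110

s1 (pos 1,3,5,7): 1⊕0⊕1⊕0 = 0
s2 (pos 2,3,6,7): 1⊕0⊕0⊕0 = 1
s4 (pos 4,5,6,7): 0⊕1⊕0⊕0 = 1
Syndrome s4…s1 = 110 → error at position 6.
Flip position 6: 1100100 → 1100110
Read data bits from positions 3,5,6,7: 0110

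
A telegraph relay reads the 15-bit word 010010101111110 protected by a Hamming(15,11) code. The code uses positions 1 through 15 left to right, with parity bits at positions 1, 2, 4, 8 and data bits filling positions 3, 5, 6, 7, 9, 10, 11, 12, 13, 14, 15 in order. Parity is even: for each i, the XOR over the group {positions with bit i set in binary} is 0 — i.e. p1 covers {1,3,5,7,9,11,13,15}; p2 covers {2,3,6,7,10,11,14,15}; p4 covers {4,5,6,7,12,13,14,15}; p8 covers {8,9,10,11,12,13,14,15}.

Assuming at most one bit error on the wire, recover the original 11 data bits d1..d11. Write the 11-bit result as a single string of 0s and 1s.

s1 (pos 1,3,5,7,9,11,13,15): 0⊕0⊕1⊕1⊕1⊕1⊕1⊕0 = 1
s2 (pos 2,3,6,7,10,11,14,15): 1⊕0⊕0⊕1⊕1⊕1⊕1⊕0 = 1
s4 (pos 4,5,6,7,12,13,14,15): 0⊕1⊕0⊕1⊕1⊕1⊕1⊕0 = 1
s8 (pos 8,9,10,11,12,13,14,15): 0⊕1⊕1⊕1⊕1⊕1⊕1⊕0 = 0
Syndrome s8…s1 = 0111 → error at position 7.
Flip position 7: 010010101111110 → 010010001111110
Read data bits from positions 3,5,6,7,9,10,11,12,13,14,15: 01001111110

01001111110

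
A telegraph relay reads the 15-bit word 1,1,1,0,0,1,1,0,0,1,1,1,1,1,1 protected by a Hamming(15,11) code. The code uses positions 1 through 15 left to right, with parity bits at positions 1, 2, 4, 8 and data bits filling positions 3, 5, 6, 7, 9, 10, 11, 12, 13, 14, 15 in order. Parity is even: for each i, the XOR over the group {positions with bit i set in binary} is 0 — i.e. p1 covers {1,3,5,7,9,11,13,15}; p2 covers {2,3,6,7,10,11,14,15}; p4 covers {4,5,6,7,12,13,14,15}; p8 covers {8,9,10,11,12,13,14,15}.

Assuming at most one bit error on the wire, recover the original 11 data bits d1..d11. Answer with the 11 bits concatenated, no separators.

10110111111

s1 (pos 1,3,5,7,9,11,13,15): 1⊕1⊕0⊕1⊕0⊕1⊕1⊕1 = 0
s2 (pos 2,3,6,7,10,11,14,15): 1⊕1⊕1⊕1⊕1⊕1⊕1⊕1 = 0
s4 (pos 4,5,6,7,12,13,14,15): 0⊕0⊕1⊕1⊕1⊕1⊕1⊕1 = 0
s8 (pos 8,9,10,11,12,13,14,15): 0⊕0⊕1⊕1⊕1⊕1⊕1⊕1 = 0
Syndrome s8…s1 = 0000 → no error.
Read data bits from positions 3,5,6,7,9,10,11,12,13,14,15: 10110111111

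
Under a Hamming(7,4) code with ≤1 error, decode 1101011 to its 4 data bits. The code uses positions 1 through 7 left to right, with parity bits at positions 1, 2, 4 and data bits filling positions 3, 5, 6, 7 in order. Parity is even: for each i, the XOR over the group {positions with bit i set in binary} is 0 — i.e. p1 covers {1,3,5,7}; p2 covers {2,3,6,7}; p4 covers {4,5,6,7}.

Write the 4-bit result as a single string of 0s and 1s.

0001

s1 (pos 1,3,5,7): 1⊕0⊕0⊕1 = 0
s2 (pos 2,3,6,7): 1⊕0⊕1⊕1 = 1
s4 (pos 4,5,6,7): 1⊕0⊕1⊕1 = 1
Syndrome s4…s1 = 110 → error at position 6.
Flip position 6: 1101011 → 1101001
Read data bits from positions 3,5,6,7: 0001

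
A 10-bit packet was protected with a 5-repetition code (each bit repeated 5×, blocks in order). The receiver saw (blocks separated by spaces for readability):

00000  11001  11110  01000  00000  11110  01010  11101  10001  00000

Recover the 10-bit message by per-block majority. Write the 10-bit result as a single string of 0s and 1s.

Block 1 (00000): 0 ones → 0
Block 2 (11001): 3 ones → 1
Block 3 (11110): 4 ones → 1
Block 4 (01000): 1 one → 0
Block 5 (00000): 0 ones → 0
Block 6 (11110): 4 ones → 1
Block 7 (01010): 2 ones → 0
Block 8 (11101): 4 ones → 1
Block 9 (10001): 2 ones → 0
Block 10 (00000): 0 ones → 0

0110010100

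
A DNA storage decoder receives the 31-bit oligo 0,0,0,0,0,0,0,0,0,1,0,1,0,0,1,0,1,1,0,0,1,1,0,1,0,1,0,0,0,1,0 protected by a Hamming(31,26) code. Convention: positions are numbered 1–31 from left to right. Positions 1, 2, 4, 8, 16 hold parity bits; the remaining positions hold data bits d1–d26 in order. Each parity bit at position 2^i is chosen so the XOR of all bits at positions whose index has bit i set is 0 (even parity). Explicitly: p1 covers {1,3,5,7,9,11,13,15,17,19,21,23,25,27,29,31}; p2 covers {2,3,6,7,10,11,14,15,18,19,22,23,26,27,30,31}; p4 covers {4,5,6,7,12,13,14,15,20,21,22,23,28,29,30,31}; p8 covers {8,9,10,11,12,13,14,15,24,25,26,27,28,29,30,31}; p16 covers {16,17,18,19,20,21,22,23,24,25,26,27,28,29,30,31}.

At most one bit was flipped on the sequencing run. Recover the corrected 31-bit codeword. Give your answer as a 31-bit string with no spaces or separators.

0000000001010010110001010100010

s1 (pos 1,3,5,7,9,11,13,15,17,19,21,23,25,27,29,31): 0⊕0⊕0⊕0⊕0⊕0⊕0⊕1⊕1⊕0⊕1⊕0⊕0⊕0⊕0⊕0 = 1
s2 (pos 2,3,6,7,10,11,14,15,18,19,22,23,26,27,30,31): 0⊕0⊕0⊕0⊕1⊕0⊕0⊕1⊕1⊕0⊕1⊕0⊕1⊕0⊕1⊕0 = 0
s4 (pos 4,5,6,7,12,13,14,15,20,21,22,23,28,29,30,31): 0⊕0⊕0⊕0⊕1⊕0⊕0⊕1⊕0⊕1⊕1⊕0⊕0⊕0⊕1⊕0 = 1
s8 (pos 8,9,10,11,12,13,14,15,24,25,26,27,28,29,30,31): 0⊕0⊕1⊕0⊕1⊕0⊕0⊕1⊕1⊕0⊕1⊕0⊕0⊕0⊕1⊕0 = 0
s16 (pos 16,17,18,19,20,21,22,23,24,25,26,27,28,29,30,31): 0⊕1⊕1⊕0⊕0⊕1⊕1⊕0⊕1⊕0⊕1⊕0⊕0⊕0⊕1⊕0 = 1
Syndrome s16…s1 = 10101 → error at position 21.
Flip position 21: 0000000001010010110011010100010 → 0000000001010010110001010100010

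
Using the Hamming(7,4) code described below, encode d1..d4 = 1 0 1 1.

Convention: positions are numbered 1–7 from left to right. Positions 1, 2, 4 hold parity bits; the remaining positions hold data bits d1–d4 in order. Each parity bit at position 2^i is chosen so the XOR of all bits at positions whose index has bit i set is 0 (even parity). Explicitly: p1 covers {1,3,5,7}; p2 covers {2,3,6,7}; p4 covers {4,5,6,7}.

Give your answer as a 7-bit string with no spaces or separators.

Place data at non-parity positions: p1 p2 1 p4 0 1 1
p1 (pos 1,3,5,7): XOR of data positions = 1⊕0⊕1 = 0
p2 (pos 2,3,6,7): XOR of data positions = 1⊕1⊕1 = 1
p4 (pos 4,5,6,7): XOR of data positions = 0⊕1⊕1 = 0
Codeword: 0110011

0110011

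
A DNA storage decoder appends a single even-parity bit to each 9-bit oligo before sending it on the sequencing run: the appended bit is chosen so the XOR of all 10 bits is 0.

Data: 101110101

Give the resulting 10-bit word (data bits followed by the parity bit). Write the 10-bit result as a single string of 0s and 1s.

1011101010

XOR of the 9 data bits: 1⊕0⊕1⊕1⊕1⊕0⊕1⊕0⊕1 = 0
Parity bit = 0 (so all 10 bits XOR to 0).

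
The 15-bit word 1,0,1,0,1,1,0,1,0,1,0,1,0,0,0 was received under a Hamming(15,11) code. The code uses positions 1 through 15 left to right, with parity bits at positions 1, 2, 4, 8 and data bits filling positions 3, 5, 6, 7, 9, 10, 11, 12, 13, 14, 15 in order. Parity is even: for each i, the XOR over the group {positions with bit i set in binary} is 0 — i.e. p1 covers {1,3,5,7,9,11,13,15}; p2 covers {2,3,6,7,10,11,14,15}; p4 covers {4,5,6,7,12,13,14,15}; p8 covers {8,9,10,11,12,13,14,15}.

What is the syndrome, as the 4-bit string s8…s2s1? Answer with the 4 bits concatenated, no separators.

1111

s1 (pos 1,3,5,7,9,11,13,15): 1⊕1⊕1⊕0⊕0⊕0⊕0⊕0 = 1
s2 (pos 2,3,6,7,10,11,14,15): 0⊕1⊕1⊕0⊕1⊕0⊕0⊕0 = 1
s4 (pos 4,5,6,7,12,13,14,15): 0⊕1⊕1⊕0⊕1⊕0⊕0⊕0 = 1
s8 (pos 8,9,10,11,12,13,14,15): 1⊕0⊕1⊕0⊕1⊕0⊕0⊕0 = 1
Syndrome s8…s1 = 1111 → error at position 15.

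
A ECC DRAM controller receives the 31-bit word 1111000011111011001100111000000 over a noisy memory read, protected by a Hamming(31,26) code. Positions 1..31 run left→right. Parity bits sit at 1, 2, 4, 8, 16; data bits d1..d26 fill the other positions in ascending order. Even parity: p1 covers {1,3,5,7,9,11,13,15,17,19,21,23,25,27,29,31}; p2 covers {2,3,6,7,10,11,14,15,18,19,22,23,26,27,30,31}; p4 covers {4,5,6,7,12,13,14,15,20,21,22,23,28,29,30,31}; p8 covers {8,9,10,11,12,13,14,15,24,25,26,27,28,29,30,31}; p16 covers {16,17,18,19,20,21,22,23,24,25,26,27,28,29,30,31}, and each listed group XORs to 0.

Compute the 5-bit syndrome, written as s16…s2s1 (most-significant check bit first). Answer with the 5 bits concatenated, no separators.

s1 (pos 1,3,5,7,9,11,13,15,17,19,21,23,25,27,29,31): 1⊕1⊕0⊕0⊕1⊕1⊕1⊕1⊕0⊕1⊕0⊕1⊕1⊕0⊕0⊕0 = 1
s2 (pos 2,3,6,7,10,11,14,15,18,19,22,23,26,27,30,31): 1⊕1⊕0⊕0⊕1⊕1⊕0⊕1⊕0⊕1⊕0⊕1⊕0⊕0⊕0⊕0 = 1
s4 (pos 4,5,6,7,12,13,14,15,20,21,22,23,28,29,30,31): 1⊕0⊕0⊕0⊕1⊕1⊕0⊕1⊕1⊕0⊕0⊕1⊕0⊕0⊕0⊕0 = 0
s8 (pos 8,9,10,11,12,13,14,15,24,25,26,27,28,29,30,31): 0⊕1⊕1⊕1⊕1⊕1⊕0⊕1⊕1⊕1⊕0⊕0⊕0⊕0⊕0⊕0 = 0
s16 (pos 16,17,18,19,20,21,22,23,24,25,26,27,28,29,30,31): 1⊕0⊕0⊕1⊕1⊕0⊕0⊕1⊕1⊕1⊕0⊕0⊕0⊕0⊕0⊕0 = 0
Syndrome s16…s1 = 00011 → error at position 3.

00011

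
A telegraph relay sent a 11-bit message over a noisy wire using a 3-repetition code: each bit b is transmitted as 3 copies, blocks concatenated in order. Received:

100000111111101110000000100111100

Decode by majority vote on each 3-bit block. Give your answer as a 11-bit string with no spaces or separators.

00111100010

Block 1 (100): 1 one → 0
Block 2 (000): 0 ones → 0
Block 3 (111): 3 ones → 1
Block 4 (111): 3 ones → 1
Block 5 (101): 2 ones → 1
Block 6 (110): 2 ones → 1
Block 7 (000): 0 ones → 0
Block 8 (000): 0 ones → 0
Block 9 (100): 1 one → 0
Block 10 (111): 3 ones → 1
Block 11 (100): 1 one → 0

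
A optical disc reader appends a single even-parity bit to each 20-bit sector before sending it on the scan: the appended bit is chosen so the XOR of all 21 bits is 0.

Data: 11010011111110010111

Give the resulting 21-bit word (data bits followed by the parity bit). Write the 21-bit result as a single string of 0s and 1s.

XOR of the 20 data bits: 1⊕1⊕0⊕1⊕0⊕0⊕1⊕1⊕1⊕1⊕1⊕1⊕1⊕0⊕0⊕1⊕0⊕1⊕1⊕1 = 0
Parity bit = 0 (so all 21 bits XOR to 0).

110100111111100101110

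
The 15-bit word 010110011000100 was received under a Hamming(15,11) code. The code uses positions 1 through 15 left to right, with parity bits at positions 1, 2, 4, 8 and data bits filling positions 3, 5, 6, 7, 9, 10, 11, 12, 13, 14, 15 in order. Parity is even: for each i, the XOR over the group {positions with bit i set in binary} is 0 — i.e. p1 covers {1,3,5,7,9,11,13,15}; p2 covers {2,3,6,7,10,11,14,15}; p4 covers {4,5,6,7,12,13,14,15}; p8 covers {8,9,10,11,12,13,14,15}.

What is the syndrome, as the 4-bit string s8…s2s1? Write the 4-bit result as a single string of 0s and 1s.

1111

s1 (pos 1,3,5,7,9,11,13,15): 0⊕0⊕1⊕0⊕1⊕0⊕1⊕0 = 1
s2 (pos 2,3,6,7,10,11,14,15): 1⊕0⊕0⊕0⊕0⊕0⊕0⊕0 = 1
s4 (pos 4,5,6,7,12,13,14,15): 1⊕1⊕0⊕0⊕0⊕1⊕0⊕0 = 1
s8 (pos 8,9,10,11,12,13,14,15): 1⊕1⊕0⊕0⊕0⊕1⊕0⊕0 = 1
Syndrome s8…s1 = 1111 → error at position 15.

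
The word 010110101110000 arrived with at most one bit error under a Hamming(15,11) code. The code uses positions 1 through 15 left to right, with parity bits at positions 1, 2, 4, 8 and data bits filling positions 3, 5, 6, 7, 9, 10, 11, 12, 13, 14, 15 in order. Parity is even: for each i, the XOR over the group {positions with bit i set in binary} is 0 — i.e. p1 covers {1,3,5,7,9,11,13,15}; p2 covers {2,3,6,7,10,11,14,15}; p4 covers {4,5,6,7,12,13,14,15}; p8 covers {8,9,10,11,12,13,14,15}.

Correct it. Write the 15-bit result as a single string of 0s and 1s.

010110101111000

s1 (pos 1,3,5,7,9,11,13,15): 0⊕0⊕1⊕1⊕1⊕1⊕0⊕0 = 0
s2 (pos 2,3,6,7,10,11,14,15): 1⊕0⊕0⊕1⊕1⊕1⊕0⊕0 = 0
s4 (pos 4,5,6,7,12,13,14,15): 1⊕1⊕0⊕1⊕0⊕0⊕0⊕0 = 1
s8 (pos 8,9,10,11,12,13,14,15): 0⊕1⊕1⊕1⊕0⊕0⊕0⊕0 = 1
Syndrome s8…s1 = 1100 → error at position 12.
Flip position 12: 010110101110000 → 010110101111000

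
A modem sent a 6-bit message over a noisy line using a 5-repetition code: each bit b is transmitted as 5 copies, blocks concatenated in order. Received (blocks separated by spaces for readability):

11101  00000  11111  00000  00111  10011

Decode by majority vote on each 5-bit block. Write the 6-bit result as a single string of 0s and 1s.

101011

Block 1 (11101): 4 ones → 1
Block 2 (00000): 0 ones → 0
Block 3 (11111): 5 ones → 1
Block 4 (00000): 0 ones → 0
Block 5 (00111): 3 ones → 1
Block 6 (10011): 3 ones → 1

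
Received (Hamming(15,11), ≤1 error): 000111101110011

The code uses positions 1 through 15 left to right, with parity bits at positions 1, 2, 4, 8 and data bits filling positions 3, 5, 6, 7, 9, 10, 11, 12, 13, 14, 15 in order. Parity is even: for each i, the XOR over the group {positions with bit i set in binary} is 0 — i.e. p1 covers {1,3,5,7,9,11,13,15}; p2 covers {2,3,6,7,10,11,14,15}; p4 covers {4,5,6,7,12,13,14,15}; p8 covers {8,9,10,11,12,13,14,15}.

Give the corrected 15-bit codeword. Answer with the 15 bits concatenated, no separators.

s1 (pos 1,3,5,7,9,11,13,15): 0⊕0⊕1⊕1⊕1⊕1⊕0⊕1 = 1
s2 (pos 2,3,6,7,10,11,14,15): 0⊕0⊕1⊕1⊕1⊕1⊕1⊕1 = 0
s4 (pos 4,5,6,7,12,13,14,15): 1⊕1⊕1⊕1⊕0⊕0⊕1⊕1 = 0
s8 (pos 8,9,10,11,12,13,14,15): 0⊕1⊕1⊕1⊕0⊕0⊕1⊕1 = 1
Syndrome s8…s1 = 1001 → error at position 9.
Flip position 9: 000111101110011 → 000111100110011

000111100110011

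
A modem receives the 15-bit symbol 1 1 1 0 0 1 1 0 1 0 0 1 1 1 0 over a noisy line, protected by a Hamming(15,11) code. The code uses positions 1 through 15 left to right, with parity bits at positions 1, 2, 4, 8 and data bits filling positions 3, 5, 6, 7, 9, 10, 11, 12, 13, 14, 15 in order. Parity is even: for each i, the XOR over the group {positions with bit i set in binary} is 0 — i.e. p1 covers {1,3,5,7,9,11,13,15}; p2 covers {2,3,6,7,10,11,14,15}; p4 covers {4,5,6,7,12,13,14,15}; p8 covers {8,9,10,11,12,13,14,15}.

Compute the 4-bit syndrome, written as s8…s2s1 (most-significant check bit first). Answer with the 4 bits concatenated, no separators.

0111

s1 (pos 1,3,5,7,9,11,13,15): 1⊕1⊕0⊕1⊕1⊕0⊕1⊕0 = 1
s2 (pos 2,3,6,7,10,11,14,15): 1⊕1⊕1⊕1⊕0⊕0⊕1⊕0 = 1
s4 (pos 4,5,6,7,12,13,14,15): 0⊕0⊕1⊕1⊕1⊕1⊕1⊕0 = 1
s8 (pos 8,9,10,11,12,13,14,15): 0⊕1⊕0⊕0⊕1⊕1⊕1⊕0 = 0
Syndrome s8…s1 = 0111 → error at position 7.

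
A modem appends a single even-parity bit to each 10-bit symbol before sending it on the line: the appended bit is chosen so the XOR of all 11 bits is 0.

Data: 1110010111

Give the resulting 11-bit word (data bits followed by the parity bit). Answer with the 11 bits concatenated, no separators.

11100101111

XOR of the 10 data bits: 1⊕1⊕1⊕0⊕0⊕1⊕0⊕1⊕1⊕1 = 1
Parity bit = 1 (so all 11 bits XOR to 0).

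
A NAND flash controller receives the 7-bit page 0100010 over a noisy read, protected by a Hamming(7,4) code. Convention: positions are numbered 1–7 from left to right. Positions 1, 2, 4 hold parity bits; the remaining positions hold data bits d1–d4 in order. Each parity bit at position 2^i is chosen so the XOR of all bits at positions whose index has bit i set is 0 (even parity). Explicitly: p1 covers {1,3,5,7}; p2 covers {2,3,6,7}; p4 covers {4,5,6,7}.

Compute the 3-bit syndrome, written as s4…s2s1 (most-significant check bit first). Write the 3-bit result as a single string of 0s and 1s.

s1 (pos 1,3,5,7): 0⊕0⊕0⊕0 = 0
s2 (pos 2,3,6,7): 1⊕0⊕1⊕0 = 0
s4 (pos 4,5,6,7): 0⊕0⊕1⊕0 = 1
Syndrome s4…s1 = 100 → error at position 4.

100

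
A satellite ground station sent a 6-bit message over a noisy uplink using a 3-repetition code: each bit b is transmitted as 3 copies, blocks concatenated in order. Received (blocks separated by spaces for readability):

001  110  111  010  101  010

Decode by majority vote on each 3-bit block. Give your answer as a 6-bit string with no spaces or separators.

Block 1 (001): 1 one → 0
Block 2 (110): 2 ones → 1
Block 3 (111): 3 ones → 1
Block 4 (010): 1 one → 0
Block 5 (101): 2 ones → 1
Block 6 (010): 1 one → 0

011010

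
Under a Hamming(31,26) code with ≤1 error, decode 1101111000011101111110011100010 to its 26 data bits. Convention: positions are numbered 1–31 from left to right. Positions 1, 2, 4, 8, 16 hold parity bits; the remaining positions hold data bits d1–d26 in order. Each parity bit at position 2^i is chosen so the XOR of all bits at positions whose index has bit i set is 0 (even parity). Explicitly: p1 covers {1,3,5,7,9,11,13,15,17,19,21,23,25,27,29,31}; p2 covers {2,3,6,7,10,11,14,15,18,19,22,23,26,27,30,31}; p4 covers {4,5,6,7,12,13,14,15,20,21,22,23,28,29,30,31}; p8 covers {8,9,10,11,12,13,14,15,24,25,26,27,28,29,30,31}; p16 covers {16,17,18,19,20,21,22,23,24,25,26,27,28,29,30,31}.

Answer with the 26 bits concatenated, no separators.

s1 (pos 1,3,5,7,9,11,13,15,17,19,21,23,25,27,29,31): 1⊕0⊕1⊕1⊕0⊕0⊕1⊕0⊕1⊕1⊕1⊕0⊕1⊕0⊕0⊕0 = 0
s2 (pos 2,3,6,7,10,11,14,15,18,19,22,23,26,27,30,31): 1⊕0⊕1⊕1⊕0⊕0⊕1⊕0⊕1⊕1⊕0⊕0⊕1⊕0⊕1⊕0 = 0
s4 (pos 4,5,6,7,12,13,14,15,20,21,22,23,28,29,30,31): 1⊕1⊕1⊕1⊕1⊕1⊕1⊕0⊕1⊕1⊕0⊕0⊕0⊕0⊕1⊕0 = 0
s8 (pos 8,9,10,11,12,13,14,15,24,25,26,27,28,29,30,31): 0⊕0⊕0⊕0⊕1⊕1⊕1⊕0⊕1⊕1⊕1⊕0⊕0⊕0⊕1⊕0 = 1
s16 (pos 16,17,18,19,20,21,22,23,24,25,26,27,28,29,30,31): 1⊕1⊕1⊕1⊕1⊕1⊕0⊕0⊕1⊕1⊕1⊕0⊕0⊕0⊕1⊕0 = 0
Syndrome s16…s1 = 01000 → error at position 8.
Flip position 8: 1101111000011101111110011100010 → 1101111100011101111110011100010
Read data bits from positions 3,5,6,7,9,10,11,12,13,14,15,17,18,19,20,21,22,23,24,25,26,27,28,29,30,31: 01110001110111110011100010

01110001110111110011100010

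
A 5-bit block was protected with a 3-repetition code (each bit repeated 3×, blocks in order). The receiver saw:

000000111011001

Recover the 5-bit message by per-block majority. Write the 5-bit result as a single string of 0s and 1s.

00110

Block 1 (000): 0 ones → 0
Block 2 (000): 0 ones → 0
Block 3 (111): 3 ones → 1
Block 4 (011): 2 ones → 1
Block 5 (001): 1 one → 0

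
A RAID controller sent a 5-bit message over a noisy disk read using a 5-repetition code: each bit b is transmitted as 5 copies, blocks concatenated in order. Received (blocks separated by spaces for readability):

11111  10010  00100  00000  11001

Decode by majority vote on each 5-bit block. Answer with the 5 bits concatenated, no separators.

Block 1 (11111): 5 ones → 1
Block 2 (10010): 2 ones → 0
Block 3 (00100): 1 one → 0
Block 4 (00000): 0 ones → 0
Block 5 (11001): 3 ones → 1

10001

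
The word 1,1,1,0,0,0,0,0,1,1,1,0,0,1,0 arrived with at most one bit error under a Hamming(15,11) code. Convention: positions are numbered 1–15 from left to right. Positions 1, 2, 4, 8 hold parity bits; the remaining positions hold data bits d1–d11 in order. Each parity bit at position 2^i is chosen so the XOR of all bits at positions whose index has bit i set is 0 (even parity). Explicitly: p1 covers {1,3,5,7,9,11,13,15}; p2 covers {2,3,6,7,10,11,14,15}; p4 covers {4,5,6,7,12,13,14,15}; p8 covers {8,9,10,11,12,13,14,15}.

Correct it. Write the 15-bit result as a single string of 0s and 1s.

s1 (pos 1,3,5,7,9,11,13,15): 1⊕1⊕0⊕0⊕1⊕1⊕0⊕0 = 0
s2 (pos 2,3,6,7,10,11,14,15): 1⊕1⊕0⊕0⊕1⊕1⊕1⊕0 = 1
s4 (pos 4,5,6,7,12,13,14,15): 0⊕0⊕0⊕0⊕0⊕0⊕1⊕0 = 1
s8 (pos 8,9,10,11,12,13,14,15): 0⊕1⊕1⊕1⊕0⊕0⊕1⊕0 = 0
Syndrome s8…s1 = 0110 → error at position 6.
Flip position 6: 111000001110010 → 111001001110010

111001001110010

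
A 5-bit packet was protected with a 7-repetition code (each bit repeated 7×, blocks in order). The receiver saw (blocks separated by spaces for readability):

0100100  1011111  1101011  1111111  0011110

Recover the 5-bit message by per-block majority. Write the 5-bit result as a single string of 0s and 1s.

Block 1 (0100100): 2 ones → 0
Block 2 (1011111): 6 ones → 1
Block 3 (1101011): 5 ones → 1
Block 4 (1111111): 7 ones → 1
Block 5 (0011110): 4 ones → 1

01111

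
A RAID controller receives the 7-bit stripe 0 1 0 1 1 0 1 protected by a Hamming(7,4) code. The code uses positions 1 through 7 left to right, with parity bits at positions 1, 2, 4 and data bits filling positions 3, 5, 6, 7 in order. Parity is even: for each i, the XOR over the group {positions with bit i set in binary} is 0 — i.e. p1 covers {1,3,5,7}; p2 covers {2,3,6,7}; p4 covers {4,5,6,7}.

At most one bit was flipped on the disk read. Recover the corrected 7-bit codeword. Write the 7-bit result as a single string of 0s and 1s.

0100101

s1 (pos 1,3,5,7): 0⊕0⊕1⊕1 = 0
s2 (pos 2,3,6,7): 1⊕0⊕0⊕1 = 0
s4 (pos 4,5,6,7): 1⊕1⊕0⊕1 = 1
Syndrome s4…s1 = 100 → error at position 4.
Flip position 4: 0101101 → 0100101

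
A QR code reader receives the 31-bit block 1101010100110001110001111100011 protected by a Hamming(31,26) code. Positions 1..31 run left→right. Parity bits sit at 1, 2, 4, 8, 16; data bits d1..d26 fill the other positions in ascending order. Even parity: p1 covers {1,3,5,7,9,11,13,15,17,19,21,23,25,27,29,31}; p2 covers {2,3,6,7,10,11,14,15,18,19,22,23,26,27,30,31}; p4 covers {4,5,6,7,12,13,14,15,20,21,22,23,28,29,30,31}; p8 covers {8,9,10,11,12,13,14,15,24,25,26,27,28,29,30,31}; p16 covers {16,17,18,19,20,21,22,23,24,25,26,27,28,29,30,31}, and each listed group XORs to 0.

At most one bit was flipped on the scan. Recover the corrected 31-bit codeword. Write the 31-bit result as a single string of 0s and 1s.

s1 (pos 1,3,5,7,9,11,13,15,17,19,21,23,25,27,29,31): 1⊕0⊕0⊕0⊕0⊕1⊕0⊕0⊕1⊕0⊕0⊕1⊕1⊕0⊕0⊕1 = 0
s2 (pos 2,3,6,7,10,11,14,15,18,19,22,23,26,27,30,31): 1⊕0⊕1⊕0⊕0⊕1⊕0⊕0⊕1⊕0⊕1⊕1⊕1⊕0⊕1⊕1 = 1
s4 (pos 4,5,6,7,12,13,14,15,20,21,22,23,28,29,30,31): 1⊕0⊕1⊕0⊕1⊕0⊕0⊕0⊕0⊕0⊕1⊕1⊕0⊕0⊕1⊕1 = 1
s8 (pos 8,9,10,11,12,13,14,15,24,25,26,27,28,29,30,31): 1⊕0⊕0⊕1⊕1⊕0⊕0⊕0⊕1⊕1⊕1⊕0⊕0⊕0⊕1⊕1 = 0
s16 (pos 16,17,18,19,20,21,22,23,24,25,26,27,28,29,30,31): 1⊕1⊕1⊕0⊕0⊕0⊕1⊕1⊕1⊕1⊕1⊕0⊕0⊕0⊕1⊕1 = 0
Syndrome s16…s1 = 00110 → error at position 6.
Flip position 6: 1101010100110001110001111100011 → 1101000100110001110001111100011

1101000100110001110001111100011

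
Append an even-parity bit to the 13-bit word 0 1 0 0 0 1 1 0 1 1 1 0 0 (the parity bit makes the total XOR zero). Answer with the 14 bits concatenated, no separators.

01000110111000

XOR of the 13 data bits: 0⊕1⊕0⊕0⊕0⊕1⊕1⊕0⊕1⊕1⊕1⊕0⊕0 = 0
Parity bit = 0 (so all 14 bits XOR to 0).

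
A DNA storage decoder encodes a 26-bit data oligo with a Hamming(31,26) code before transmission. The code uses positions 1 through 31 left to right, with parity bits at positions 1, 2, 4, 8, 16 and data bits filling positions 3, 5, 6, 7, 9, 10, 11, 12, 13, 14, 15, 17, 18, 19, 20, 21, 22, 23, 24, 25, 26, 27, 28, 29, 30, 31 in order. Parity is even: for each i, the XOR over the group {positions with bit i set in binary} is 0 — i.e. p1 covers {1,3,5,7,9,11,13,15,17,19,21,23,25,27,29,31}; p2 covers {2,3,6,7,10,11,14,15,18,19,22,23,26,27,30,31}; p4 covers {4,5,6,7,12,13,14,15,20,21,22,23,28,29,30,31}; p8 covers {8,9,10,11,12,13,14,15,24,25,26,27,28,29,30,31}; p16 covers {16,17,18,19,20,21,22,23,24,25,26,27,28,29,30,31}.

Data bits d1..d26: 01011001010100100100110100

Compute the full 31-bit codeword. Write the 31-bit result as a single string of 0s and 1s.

Place data at non-parity positions: p1 p2 0 p4 1 0 1 p8 1 0 0 1 0 1 0 p16 1 0 0 1 0 0 1 0 0 1 1 0 1 0 0
p1 (pos 1,3,5,7,9,11,13,15,17,19,21,23,25,27,29,31): XOR of data positions = 0⊕1⊕1⊕1⊕0⊕0⊕0⊕1⊕0⊕0⊕1⊕0⊕1⊕1⊕0 = 1
p2 (pos 2,3,6,7,10,11,14,15,18,19,22,23,26,27,30,31): XOR of data positions = 0⊕0⊕1⊕0⊕0⊕1⊕0⊕0⊕0⊕0⊕1⊕1⊕1⊕0⊕0 = 1
p4 (pos 4,5,6,7,12,13,14,15,20,21,22,23,28,29,30,31): XOR of data positions = 1⊕0⊕1⊕1⊕0⊕1⊕0⊕1⊕0⊕0⊕1⊕0⊕1⊕0⊕0 = 1
p8 (pos 8,9,10,11,12,13,14,15,24,25,26,27,28,29,30,31): XOR of data positions = 1⊕0⊕0⊕1⊕0⊕1⊕0⊕0⊕0⊕1⊕1⊕0⊕1⊕0⊕0 = 0
p16 (pos 16,17,18,19,20,21,22,23,24,25,26,27,28,29,30,31): XOR of data positions = 1⊕0⊕0⊕1⊕0⊕0⊕1⊕0⊕0⊕1⊕1⊕0⊕1⊕0⊕0 = 0
Codeword: 1101101010010100100100100110100

1101101010010100100100100110100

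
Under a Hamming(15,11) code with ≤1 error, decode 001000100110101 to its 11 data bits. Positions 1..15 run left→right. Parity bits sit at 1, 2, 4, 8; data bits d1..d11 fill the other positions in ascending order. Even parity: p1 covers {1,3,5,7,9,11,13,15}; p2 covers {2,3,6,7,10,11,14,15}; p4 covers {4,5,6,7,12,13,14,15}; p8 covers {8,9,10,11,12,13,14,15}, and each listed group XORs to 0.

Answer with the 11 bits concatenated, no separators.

10000110101

s1 (pos 1,3,5,7,9,11,13,15): 0⊕1⊕0⊕1⊕0⊕1⊕1⊕1 = 1
s2 (pos 2,3,6,7,10,11,14,15): 0⊕1⊕0⊕1⊕1⊕1⊕0⊕1 = 1
s4 (pos 4,5,6,7,12,13,14,15): 0⊕0⊕0⊕1⊕0⊕1⊕0⊕1 = 1
s8 (pos 8,9,10,11,12,13,14,15): 0⊕0⊕1⊕1⊕0⊕1⊕0⊕1 = 0
Syndrome s8…s1 = 0111 → error at position 7.
Flip position 7: 001000100110101 → 001000000110101
Read data bits from positions 3,5,6,7,9,10,11,12,13,14,15: 10000110101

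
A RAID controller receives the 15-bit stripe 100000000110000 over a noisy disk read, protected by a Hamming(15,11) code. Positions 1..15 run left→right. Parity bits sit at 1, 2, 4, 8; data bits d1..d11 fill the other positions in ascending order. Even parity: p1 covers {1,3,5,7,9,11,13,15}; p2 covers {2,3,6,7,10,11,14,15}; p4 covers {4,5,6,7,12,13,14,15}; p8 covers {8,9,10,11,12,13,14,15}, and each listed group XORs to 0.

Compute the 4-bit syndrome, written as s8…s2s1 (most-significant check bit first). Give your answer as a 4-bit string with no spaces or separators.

s1 (pos 1,3,5,7,9,11,13,15): 1⊕0⊕0⊕0⊕0⊕1⊕0⊕0 = 0
s2 (pos 2,3,6,7,10,11,14,15): 0⊕0⊕0⊕0⊕1⊕1⊕0⊕0 = 0
s4 (pos 4,5,6,7,12,13,14,15): 0⊕0⊕0⊕0⊕0⊕0⊕0⊕0 = 0
s8 (pos 8,9,10,11,12,13,14,15): 0⊕0⊕1⊕1⊕0⊕0⊕0⊕0 = 0
Syndrome s8…s1 = 0000 → no error.

0000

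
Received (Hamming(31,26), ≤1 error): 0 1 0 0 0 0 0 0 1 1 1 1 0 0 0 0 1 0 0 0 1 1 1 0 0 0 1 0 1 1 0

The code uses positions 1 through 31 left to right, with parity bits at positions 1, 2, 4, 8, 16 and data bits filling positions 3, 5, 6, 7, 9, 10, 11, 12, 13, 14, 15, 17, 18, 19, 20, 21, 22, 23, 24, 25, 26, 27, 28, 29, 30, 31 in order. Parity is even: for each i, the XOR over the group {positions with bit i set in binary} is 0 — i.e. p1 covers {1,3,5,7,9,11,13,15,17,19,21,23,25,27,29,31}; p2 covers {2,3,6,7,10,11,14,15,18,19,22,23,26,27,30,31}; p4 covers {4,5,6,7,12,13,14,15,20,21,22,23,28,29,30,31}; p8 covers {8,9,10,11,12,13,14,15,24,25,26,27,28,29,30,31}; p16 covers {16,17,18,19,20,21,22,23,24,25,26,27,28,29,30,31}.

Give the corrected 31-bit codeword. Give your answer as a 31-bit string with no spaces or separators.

0100000011110000100011100000110

s1 (pos 1,3,5,7,9,11,13,15,17,19,21,23,25,27,29,31): 0⊕0⊕0⊕0⊕1⊕1⊕0⊕0⊕1⊕0⊕1⊕1⊕0⊕1⊕1⊕0 = 1
s2 (pos 2,3,6,7,10,11,14,15,18,19,22,23,26,27,30,31): 1⊕0⊕0⊕0⊕1⊕1⊕0⊕0⊕0⊕0⊕1⊕1⊕0⊕1⊕1⊕0 = 1
s4 (pos 4,5,6,7,12,13,14,15,20,21,22,23,28,29,30,31): 0⊕0⊕0⊕0⊕1⊕0⊕0⊕0⊕0⊕1⊕1⊕1⊕0⊕1⊕1⊕0 = 0
s8 (pos 8,9,10,11,12,13,14,15,24,25,26,27,28,29,30,31): 0⊕1⊕1⊕1⊕1⊕0⊕0⊕0⊕0⊕0⊕0⊕1⊕0⊕1⊕1⊕0 = 1
s16 (pos 16,17,18,19,20,21,22,23,24,25,26,27,28,29,30,31): 0⊕1⊕0⊕0⊕0⊕1⊕1⊕1⊕0⊕0⊕0⊕1⊕0⊕1⊕1⊕0 = 1
Syndrome s16…s1 = 11011 → error at position 27.
Flip position 27: 0100000011110000100011100010110 → 0100000011110000100011100000110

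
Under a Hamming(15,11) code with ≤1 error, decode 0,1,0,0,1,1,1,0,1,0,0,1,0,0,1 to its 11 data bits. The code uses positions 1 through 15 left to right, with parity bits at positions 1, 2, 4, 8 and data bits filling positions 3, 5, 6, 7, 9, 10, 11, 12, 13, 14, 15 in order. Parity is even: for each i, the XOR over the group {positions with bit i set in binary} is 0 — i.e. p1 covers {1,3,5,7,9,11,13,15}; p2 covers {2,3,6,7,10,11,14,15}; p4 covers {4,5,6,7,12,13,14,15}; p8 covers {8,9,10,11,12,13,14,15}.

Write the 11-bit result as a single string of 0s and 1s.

s1 (pos 1,3,5,7,9,11,13,15): 0⊕0⊕1⊕1⊕1⊕0⊕0⊕1 = 0
s2 (pos 2,3,6,7,10,11,14,15): 1⊕0⊕1⊕1⊕0⊕0⊕0⊕1 = 0
s4 (pos 4,5,6,7,12,13,14,15): 0⊕1⊕1⊕1⊕1⊕0⊕0⊕1 = 1
s8 (pos 8,9,10,11,12,13,14,15): 0⊕1⊕0⊕0⊕1⊕0⊕0⊕1 = 1
Syndrome s8…s1 = 1100 → error at position 12.
Flip position 12: 010011101001001 → 010011101000001
Read data bits from positions 3,5,6,7,9,10,11,12,13,14,15: 01111000001

01111000001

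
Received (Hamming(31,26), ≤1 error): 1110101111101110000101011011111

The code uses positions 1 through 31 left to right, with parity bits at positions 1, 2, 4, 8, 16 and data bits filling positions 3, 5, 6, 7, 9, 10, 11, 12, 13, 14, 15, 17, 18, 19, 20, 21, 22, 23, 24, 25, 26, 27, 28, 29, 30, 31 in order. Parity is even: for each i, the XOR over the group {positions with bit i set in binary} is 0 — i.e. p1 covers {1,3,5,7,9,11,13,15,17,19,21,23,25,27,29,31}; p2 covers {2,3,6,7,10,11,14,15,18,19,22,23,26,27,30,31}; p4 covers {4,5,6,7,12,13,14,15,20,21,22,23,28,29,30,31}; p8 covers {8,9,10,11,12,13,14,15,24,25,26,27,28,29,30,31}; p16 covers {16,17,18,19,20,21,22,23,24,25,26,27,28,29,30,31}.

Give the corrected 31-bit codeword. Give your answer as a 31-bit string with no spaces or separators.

s1 (pos 1,3,5,7,9,11,13,15,17,19,21,23,25,27,29,31): 1⊕1⊕1⊕1⊕1⊕1⊕1⊕1⊕0⊕0⊕0⊕0⊕1⊕1⊕1⊕1 = 0
s2 (pos 2,3,6,7,10,11,14,15,18,19,22,23,26,27,30,31): 1⊕1⊕0⊕1⊕1⊕1⊕1⊕1⊕0⊕0⊕1⊕0⊕0⊕1⊕1⊕1 = 1
s4 (pos 4,5,6,7,12,13,14,15,20,21,22,23,28,29,30,31): 0⊕1⊕0⊕1⊕0⊕1⊕1⊕1⊕1⊕0⊕1⊕0⊕1⊕1⊕1⊕1 = 1
s8 (pos 8,9,10,11,12,13,14,15,24,25,26,27,28,29,30,31): 1⊕1⊕1⊕1⊕0⊕1⊕1⊕1⊕1⊕1⊕0⊕1⊕1⊕1⊕1⊕1 = 0
s16 (pos 16,17,18,19,20,21,22,23,24,25,26,27,28,29,30,31): 0⊕0⊕0⊕0⊕1⊕0⊕1⊕0⊕1⊕1⊕0⊕1⊕1⊕1⊕1⊕1 = 1
Syndrome s16…s1 = 10110 → error at position 22.
Flip position 22: 1110101111101110000101011011111 → 1110101111101110000100011011111

1110101111101110000100011011111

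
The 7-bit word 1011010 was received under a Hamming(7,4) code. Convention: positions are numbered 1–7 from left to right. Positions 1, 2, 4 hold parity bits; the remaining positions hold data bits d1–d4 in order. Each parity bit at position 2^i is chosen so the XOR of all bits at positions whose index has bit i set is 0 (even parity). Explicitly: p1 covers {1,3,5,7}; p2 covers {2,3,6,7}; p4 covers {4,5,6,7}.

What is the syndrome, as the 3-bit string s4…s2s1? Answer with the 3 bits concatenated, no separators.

000

s1 (pos 1,3,5,7): 1⊕1⊕0⊕0 = 0
s2 (pos 2,3,6,7): 0⊕1⊕1⊕0 = 0
s4 (pos 4,5,6,7): 1⊕0⊕1⊕0 = 0
Syndrome s4…s1 = 000 → no error.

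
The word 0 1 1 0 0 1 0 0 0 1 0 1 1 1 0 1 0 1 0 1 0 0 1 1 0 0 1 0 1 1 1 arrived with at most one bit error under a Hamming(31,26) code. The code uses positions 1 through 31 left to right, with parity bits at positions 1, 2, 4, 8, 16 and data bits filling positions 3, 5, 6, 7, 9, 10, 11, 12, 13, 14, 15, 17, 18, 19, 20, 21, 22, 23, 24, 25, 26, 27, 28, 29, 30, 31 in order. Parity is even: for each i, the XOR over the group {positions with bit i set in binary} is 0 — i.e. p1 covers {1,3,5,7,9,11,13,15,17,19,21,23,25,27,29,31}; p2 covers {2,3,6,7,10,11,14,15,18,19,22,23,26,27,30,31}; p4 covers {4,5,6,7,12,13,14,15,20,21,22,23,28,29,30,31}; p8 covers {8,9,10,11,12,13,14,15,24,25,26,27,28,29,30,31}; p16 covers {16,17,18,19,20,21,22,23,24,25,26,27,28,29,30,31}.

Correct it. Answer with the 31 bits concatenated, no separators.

s1 (pos 1,3,5,7,9,11,13,15,17,19,21,23,25,27,29,31): 0⊕1⊕0⊕0⊕0⊕0⊕1⊕0⊕0⊕0⊕0⊕1⊕0⊕1⊕1⊕1 = 0
s2 (pos 2,3,6,7,10,11,14,15,18,19,22,23,26,27,30,31): 1⊕1⊕1⊕0⊕1⊕0⊕1⊕0⊕1⊕0⊕0⊕1⊕0⊕1⊕1⊕1 = 0
s4 (pos 4,5,6,7,12,13,14,15,20,21,22,23,28,29,30,31): 0⊕0⊕1⊕0⊕1⊕1⊕1⊕0⊕1⊕0⊕0⊕1⊕0⊕1⊕1⊕1 = 1
s8 (pos 8,9,10,11,12,13,14,15,24,25,26,27,28,29,30,31): 0⊕0⊕1⊕0⊕1⊕1⊕1⊕0⊕1⊕0⊕0⊕1⊕0⊕1⊕1⊕1 = 1
s16 (pos 16,17,18,19,20,21,22,23,24,25,26,27,28,29,30,31): 1⊕0⊕1⊕0⊕1⊕0⊕0⊕1⊕1⊕0⊕0⊕1⊕0⊕1⊕1⊕1 = 1
Syndrome s16…s1 = 11100 → error at position 28.
Flip position 28: 0110010001011101010100110010111 → 0110010001011101010100110011111

0110010001011101010100110011111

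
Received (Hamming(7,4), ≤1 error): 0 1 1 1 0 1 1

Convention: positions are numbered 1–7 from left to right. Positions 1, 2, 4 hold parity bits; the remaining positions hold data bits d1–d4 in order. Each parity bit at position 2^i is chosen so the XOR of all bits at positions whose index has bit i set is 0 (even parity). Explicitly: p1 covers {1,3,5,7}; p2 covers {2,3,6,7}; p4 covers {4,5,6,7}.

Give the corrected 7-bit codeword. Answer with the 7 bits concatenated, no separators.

0110011

s1 (pos 1,3,5,7): 0⊕1⊕0⊕1 = 0
s2 (pos 2,3,6,7): 1⊕1⊕1⊕1 = 0
s4 (pos 4,5,6,7): 1⊕0⊕1⊕1 = 1
Syndrome s4…s1 = 100 → error at position 4.
Flip position 4: 0111011 → 0110011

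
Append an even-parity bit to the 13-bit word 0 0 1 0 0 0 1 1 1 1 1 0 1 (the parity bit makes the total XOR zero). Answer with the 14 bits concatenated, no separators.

00100011111011

XOR of the 13 data bits: 0⊕0⊕1⊕0⊕0⊕0⊕1⊕1⊕1⊕1⊕1⊕0⊕1 = 1
Parity bit = 1 (so all 14 bits XOR to 0).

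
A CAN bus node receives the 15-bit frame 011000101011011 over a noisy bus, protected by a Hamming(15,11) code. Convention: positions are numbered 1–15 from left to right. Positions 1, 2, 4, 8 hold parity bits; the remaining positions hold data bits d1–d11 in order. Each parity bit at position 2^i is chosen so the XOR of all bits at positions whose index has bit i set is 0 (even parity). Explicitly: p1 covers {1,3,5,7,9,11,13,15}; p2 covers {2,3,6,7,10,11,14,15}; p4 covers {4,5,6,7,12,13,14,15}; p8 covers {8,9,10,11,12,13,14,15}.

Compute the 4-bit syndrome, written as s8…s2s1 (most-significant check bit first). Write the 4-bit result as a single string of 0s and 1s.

s1 (pos 1,3,5,7,9,11,13,15): 0⊕1⊕0⊕1⊕1⊕1⊕0⊕1 = 1
s2 (pos 2,3,6,7,10,11,14,15): 1⊕1⊕0⊕1⊕0⊕1⊕1⊕1 = 0
s4 (pos 4,5,6,7,12,13,14,15): 0⊕0⊕0⊕1⊕1⊕0⊕1⊕1 = 0
s8 (pos 8,9,10,11,12,13,14,15): 0⊕1⊕0⊕1⊕1⊕0⊕1⊕1 = 1
Syndrome s8…s1 = 1001 → error at position 9.

1001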